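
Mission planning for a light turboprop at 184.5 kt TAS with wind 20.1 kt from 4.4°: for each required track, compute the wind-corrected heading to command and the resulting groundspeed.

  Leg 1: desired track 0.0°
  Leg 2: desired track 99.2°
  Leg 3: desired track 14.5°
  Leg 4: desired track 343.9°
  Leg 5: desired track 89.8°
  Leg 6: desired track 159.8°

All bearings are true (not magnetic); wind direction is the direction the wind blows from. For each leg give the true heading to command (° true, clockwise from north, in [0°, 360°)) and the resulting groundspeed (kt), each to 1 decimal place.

Leg 1: heading=0.5°, groundspeed=164.5 kt
Leg 2: heading=93.0°, groundspeed=185.1 kt
Leg 3: heading=13.4°, groundspeed=164.7 kt
Leg 4: heading=346.1°, groundspeed=165.5 kt
Leg 5: heading=83.6°, groundspeed=181.8 kt
Leg 6: heading=157.2°, groundspeed=202.6 kt

Leg 1: desired track 0.0°; wind correction +0.5° → command heading 0.5°, groundspeed 164.5 kt
Leg 2: desired track 99.2°; wind correction -6.2° → command heading 93.0°, groundspeed 185.1 kt
Leg 3: desired track 14.5°; wind correction -1.1° → command heading 13.4°, groundspeed 164.7 kt
Leg 4: desired track 343.9°; wind correction +2.2° → command heading 346.1°, groundspeed 165.5 kt
Leg 5: desired track 89.8°; wind correction -6.2° → command heading 83.6°, groundspeed 181.8 kt
Leg 6: desired track 159.8°; wind correction -2.6° → command heading 157.2°, groundspeed 202.6 kt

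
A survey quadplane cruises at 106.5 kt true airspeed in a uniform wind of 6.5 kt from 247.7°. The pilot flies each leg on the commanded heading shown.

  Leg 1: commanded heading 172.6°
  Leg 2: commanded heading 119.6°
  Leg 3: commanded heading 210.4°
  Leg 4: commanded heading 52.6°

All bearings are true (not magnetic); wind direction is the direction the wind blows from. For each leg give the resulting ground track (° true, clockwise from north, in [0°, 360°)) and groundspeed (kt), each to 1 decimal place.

Leg 1: heading 172.6°; drift -3.4° → track 169.2°, groundspeed 105.0 kt
Leg 2: heading 119.6°; drift -2.7° → track 116.9°, groundspeed 110.6 kt
Leg 3: heading 210.4°; drift -2.2° → track 208.2°, groundspeed 101.4 kt
Leg 4: heading 52.6°; drift +0.9° → track 53.5°, groundspeed 112.8 kt

Leg 1: track=169.2°, groundspeed=105.0 kt
Leg 2: track=116.9°, groundspeed=110.6 kt
Leg 3: track=208.2°, groundspeed=101.4 kt
Leg 4: track=53.5°, groundspeed=112.8 kt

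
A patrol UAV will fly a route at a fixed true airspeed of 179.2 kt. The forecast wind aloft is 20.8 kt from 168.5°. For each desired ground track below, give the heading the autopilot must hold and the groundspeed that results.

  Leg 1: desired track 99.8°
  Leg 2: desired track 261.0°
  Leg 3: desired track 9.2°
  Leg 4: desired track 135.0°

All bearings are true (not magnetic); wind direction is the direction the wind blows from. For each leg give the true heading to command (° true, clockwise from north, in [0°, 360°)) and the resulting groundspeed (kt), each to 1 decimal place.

Leg 1: desired track 99.8°; wind correction +6.2° → command heading 106.0°, groundspeed 170.6 kt
Leg 2: desired track 261.0°; wind correction -6.7° → command heading 254.3°, groundspeed 178.9 kt
Leg 3: desired track 9.2°; wind correction +2.4° → command heading 11.6°, groundspeed 198.5 kt
Leg 4: desired track 135.0°; wind correction +3.7° → command heading 138.7°, groundspeed 161.5 kt

Leg 1: heading=106.0°, groundspeed=170.6 kt
Leg 2: heading=254.3°, groundspeed=178.9 kt
Leg 3: heading=11.6°, groundspeed=198.5 kt
Leg 4: heading=138.7°, groundspeed=161.5 kt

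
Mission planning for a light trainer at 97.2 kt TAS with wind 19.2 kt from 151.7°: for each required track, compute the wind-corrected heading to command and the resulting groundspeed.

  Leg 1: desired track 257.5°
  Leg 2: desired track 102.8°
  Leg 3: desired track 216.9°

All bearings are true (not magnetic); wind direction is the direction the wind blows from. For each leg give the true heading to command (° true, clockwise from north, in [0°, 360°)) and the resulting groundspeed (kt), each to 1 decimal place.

Leg 1: desired track 257.5°; wind correction -11.0° → command heading 246.5°, groundspeed 100.7 kt
Leg 2: desired track 102.8°; wind correction +8.6° → command heading 111.4°, groundspeed 83.5 kt
Leg 3: desired track 216.9°; wind correction -10.3° → command heading 206.6°, groundspeed 87.6 kt

Leg 1: heading=246.5°, groundspeed=100.7 kt
Leg 2: heading=111.4°, groundspeed=83.5 kt
Leg 3: heading=206.6°, groundspeed=87.6 kt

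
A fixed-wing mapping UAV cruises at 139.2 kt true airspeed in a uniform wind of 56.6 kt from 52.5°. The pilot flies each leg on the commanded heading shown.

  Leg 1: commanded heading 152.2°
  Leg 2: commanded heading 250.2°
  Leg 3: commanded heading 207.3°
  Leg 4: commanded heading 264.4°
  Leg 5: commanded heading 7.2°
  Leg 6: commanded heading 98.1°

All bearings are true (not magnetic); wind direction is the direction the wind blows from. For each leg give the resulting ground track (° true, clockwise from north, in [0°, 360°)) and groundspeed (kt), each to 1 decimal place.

Leg 1: heading 152.2°; drift +20.6° → track 172.8°, groundspeed 158.9 kt
Leg 2: heading 250.2°; drift -5.1° → track 245.1°, groundspeed 193.9 kt
Leg 3: heading 207.3°; drift +7.2° → track 214.5°, groundspeed 191.9 kt
Leg 4: heading 264.4°; drift -9.1° → track 255.3°, groundspeed 189.6 kt
Leg 5: heading 7.2°; drift -22.0° → track 345.2°, groundspeed 107.2 kt
Leg 6: heading 98.1°; drift +22.1° → track 120.2°, groundspeed 107.5 kt

Leg 1: track=172.8°, groundspeed=158.9 kt
Leg 2: track=245.1°, groundspeed=193.9 kt
Leg 3: track=214.5°, groundspeed=191.9 kt
Leg 4: track=255.3°, groundspeed=189.6 kt
Leg 5: track=345.2°, groundspeed=107.2 kt
Leg 6: track=120.2°, groundspeed=107.5 kt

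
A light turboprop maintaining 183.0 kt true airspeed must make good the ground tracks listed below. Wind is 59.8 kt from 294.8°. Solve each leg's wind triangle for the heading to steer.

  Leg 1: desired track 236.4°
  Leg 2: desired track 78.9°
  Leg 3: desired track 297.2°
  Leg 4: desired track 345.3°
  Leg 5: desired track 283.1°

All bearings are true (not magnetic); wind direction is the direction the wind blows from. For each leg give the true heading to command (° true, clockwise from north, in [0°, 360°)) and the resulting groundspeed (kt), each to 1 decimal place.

Leg 1: heading=252.6°, groundspeed=144.4 kt
Leg 2: heading=67.9°, groundspeed=228.0 kt
Leg 3: heading=296.4°, groundspeed=123.2 kt
Leg 4: heading=330.7°, groundspeed=139.0 kt
Leg 5: heading=286.9°, groundspeed=124.0 kt

Leg 1: desired track 236.4°; wind correction +16.2° → command heading 252.6°, groundspeed 144.4 kt
Leg 2: desired track 78.9°; wind correction -11.0° → command heading 67.9°, groundspeed 228.0 kt
Leg 3: desired track 297.2°; wind correction -0.8° → command heading 296.4°, groundspeed 123.2 kt
Leg 4: desired track 345.3°; wind correction -14.6° → command heading 330.7°, groundspeed 139.0 kt
Leg 5: desired track 283.1°; wind correction +3.8° → command heading 286.9°, groundspeed 124.0 kt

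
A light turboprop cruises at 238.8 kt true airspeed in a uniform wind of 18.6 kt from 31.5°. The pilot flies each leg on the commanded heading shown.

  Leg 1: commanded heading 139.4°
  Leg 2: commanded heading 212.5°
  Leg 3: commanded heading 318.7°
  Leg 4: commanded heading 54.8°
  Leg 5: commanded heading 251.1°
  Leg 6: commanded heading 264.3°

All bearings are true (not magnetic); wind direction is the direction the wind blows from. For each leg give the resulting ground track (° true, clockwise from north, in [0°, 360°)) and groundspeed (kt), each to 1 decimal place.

Leg 1: track=143.5°, groundspeed=245.2 kt
Leg 2: track=212.4°, groundspeed=257.4 kt
Leg 3: track=314.3°, groundspeed=234.0 kt
Leg 4: track=56.7°, groundspeed=221.8 kt
Leg 5: track=248.4°, groundspeed=253.4 kt
Leg 6: track=260.9°, groundspeed=250.5 kt

Leg 1: heading 139.4°; drift +4.1° → track 143.5°, groundspeed 245.2 kt
Leg 2: heading 212.5°; drift -0.1° → track 212.4°, groundspeed 257.4 kt
Leg 3: heading 318.7°; drift -4.4° → track 314.3°, groundspeed 234.0 kt
Leg 4: heading 54.8°; drift +1.9° → track 56.7°, groundspeed 221.8 kt
Leg 5: heading 251.1°; drift -2.7° → track 248.4°, groundspeed 253.4 kt
Leg 6: heading 264.3°; drift -3.4° → track 260.9°, groundspeed 250.5 kt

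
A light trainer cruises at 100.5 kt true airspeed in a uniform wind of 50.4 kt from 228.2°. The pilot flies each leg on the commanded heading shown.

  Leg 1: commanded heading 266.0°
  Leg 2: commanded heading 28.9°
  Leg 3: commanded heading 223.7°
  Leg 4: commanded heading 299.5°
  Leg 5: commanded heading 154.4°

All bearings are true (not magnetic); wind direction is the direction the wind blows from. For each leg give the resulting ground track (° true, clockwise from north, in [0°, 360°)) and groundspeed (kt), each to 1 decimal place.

Leg 1: track=293.0°, groundspeed=68.1 kt
Leg 2: track=35.3°, groundspeed=149.0 kt
Leg 3: track=219.2°, groundspeed=50.4 kt
Leg 4: track=329.0°, groundspeed=96.9 kt
Leg 5: track=125.2°, groundspeed=99.1 kt

Leg 1: heading 266.0°; drift +27.0° → track 293.0°, groundspeed 68.1 kt
Leg 2: heading 28.9°; drift +6.4° → track 35.3°, groundspeed 149.0 kt
Leg 3: heading 223.7°; drift -4.5° → track 219.2°, groundspeed 50.4 kt
Leg 4: heading 299.5°; drift +29.5° → track 329.0°, groundspeed 96.9 kt
Leg 5: heading 154.4°; drift -29.2° → track 125.2°, groundspeed 99.1 kt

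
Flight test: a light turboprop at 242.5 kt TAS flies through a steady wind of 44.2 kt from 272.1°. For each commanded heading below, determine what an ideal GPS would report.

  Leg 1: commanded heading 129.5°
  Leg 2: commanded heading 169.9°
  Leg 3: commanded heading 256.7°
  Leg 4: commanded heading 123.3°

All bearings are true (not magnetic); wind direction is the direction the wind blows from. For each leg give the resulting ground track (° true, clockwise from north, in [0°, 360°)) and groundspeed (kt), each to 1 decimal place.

Leg 1: heading 129.5°; drift -5.5° → track 124.0°, groundspeed 278.9 kt
Leg 2: heading 169.9°; drift -9.7° → track 160.2°, groundspeed 255.5 kt
Leg 3: heading 256.7°; drift -3.4° → track 253.3°, groundspeed 200.2 kt
Leg 4: heading 123.3°; drift -4.7° → track 118.6°, groundspeed 281.2 kt

Leg 1: track=124.0°, groundspeed=278.9 kt
Leg 2: track=160.2°, groundspeed=255.5 kt
Leg 3: track=253.3°, groundspeed=200.2 kt
Leg 4: track=118.6°, groundspeed=281.2 kt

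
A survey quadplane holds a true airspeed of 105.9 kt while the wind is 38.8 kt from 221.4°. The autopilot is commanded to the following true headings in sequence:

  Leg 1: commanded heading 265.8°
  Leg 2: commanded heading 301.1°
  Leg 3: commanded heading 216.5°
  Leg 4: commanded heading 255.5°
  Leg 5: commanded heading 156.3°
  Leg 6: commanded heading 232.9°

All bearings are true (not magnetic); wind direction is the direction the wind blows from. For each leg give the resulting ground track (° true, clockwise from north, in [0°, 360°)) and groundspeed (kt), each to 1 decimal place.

Leg 1: track=284.9°, groundspeed=82.8 kt
Leg 2: track=322.2°, groundspeed=106.1 kt
Leg 3: track=213.7°, groundspeed=67.3 kt
Leg 4: track=271.9°, groundspeed=76.9 kt
Leg 5: track=134.8°, groundspeed=96.2 kt
Leg 6: track=239.4°, groundspeed=68.3 kt

Leg 1: heading 265.8°; drift +19.1° → track 284.9°, groundspeed 82.8 kt
Leg 2: heading 301.1°; drift +21.1° → track 322.2°, groundspeed 106.1 kt
Leg 3: heading 216.5°; drift -2.8° → track 213.7°, groundspeed 67.3 kt
Leg 4: heading 255.5°; drift +16.4° → track 271.9°, groundspeed 76.9 kt
Leg 5: heading 156.3°; drift -21.5° → track 134.8°, groundspeed 96.2 kt
Leg 6: heading 232.9°; drift +6.5° → track 239.4°, groundspeed 68.3 kt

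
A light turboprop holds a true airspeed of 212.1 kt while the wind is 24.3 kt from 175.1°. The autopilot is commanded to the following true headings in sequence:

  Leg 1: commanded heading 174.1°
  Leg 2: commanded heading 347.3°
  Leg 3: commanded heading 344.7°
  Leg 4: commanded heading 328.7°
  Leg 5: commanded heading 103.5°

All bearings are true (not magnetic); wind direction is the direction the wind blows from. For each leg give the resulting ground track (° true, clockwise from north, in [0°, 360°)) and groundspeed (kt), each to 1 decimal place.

Leg 1: track=174.0°, groundspeed=187.8 kt
Leg 2: track=348.1°, groundspeed=236.2 kt
Leg 3: track=345.8°, groundspeed=236.0 kt
Leg 4: track=331.3°, groundspeed=234.1 kt
Leg 5: track=97.1°, groundspeed=205.7 kt

Leg 1: heading 174.1°; drift -0.1° → track 174.0°, groundspeed 187.8 kt
Leg 2: heading 347.3°; drift +0.8° → track 348.1°, groundspeed 236.2 kt
Leg 3: heading 344.7°; drift +1.1° → track 345.8°, groundspeed 236.0 kt
Leg 4: heading 328.7°; drift +2.6° → track 331.3°, groundspeed 234.1 kt
Leg 5: heading 103.5°; drift -6.4° → track 97.1°, groundspeed 205.7 kt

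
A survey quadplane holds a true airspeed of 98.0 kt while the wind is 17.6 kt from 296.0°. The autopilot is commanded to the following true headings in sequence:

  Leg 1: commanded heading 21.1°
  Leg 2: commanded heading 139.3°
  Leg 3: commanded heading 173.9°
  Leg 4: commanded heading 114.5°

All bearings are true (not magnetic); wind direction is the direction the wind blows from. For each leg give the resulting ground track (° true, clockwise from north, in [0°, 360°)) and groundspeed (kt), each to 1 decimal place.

Leg 1: heading 21.1°; drift +10.3° → track 31.4°, groundspeed 98.1 kt
Leg 2: heading 139.3°; drift -3.5° → track 135.8°, groundspeed 114.4 kt
Leg 3: heading 173.9°; drift -7.9° → track 166.0°, groundspeed 108.4 kt
Leg 4: heading 114.5°; drift +0.2° → track 114.7°, groundspeed 115.6 kt

Leg 1: track=31.4°, groundspeed=98.1 kt
Leg 2: track=135.8°, groundspeed=114.4 kt
Leg 3: track=166.0°, groundspeed=108.4 kt
Leg 4: track=114.7°, groundspeed=115.6 kt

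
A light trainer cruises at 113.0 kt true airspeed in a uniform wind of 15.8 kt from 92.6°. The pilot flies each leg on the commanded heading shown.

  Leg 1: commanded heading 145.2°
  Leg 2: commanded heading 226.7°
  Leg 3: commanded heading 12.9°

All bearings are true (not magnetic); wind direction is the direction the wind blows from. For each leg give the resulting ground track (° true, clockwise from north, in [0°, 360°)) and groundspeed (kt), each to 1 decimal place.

Leg 1: heading 145.2°; drift +6.9° → track 152.1°, groundspeed 104.2 kt
Leg 2: heading 226.7°; drift +5.2° → track 231.9°, groundspeed 124.5 kt
Leg 3: heading 12.9°; drift -8.0° → track 4.9°, groundspeed 111.3 kt

Leg 1: track=152.1°, groundspeed=104.2 kt
Leg 2: track=231.9°, groundspeed=124.5 kt
Leg 3: track=4.9°, groundspeed=111.3 kt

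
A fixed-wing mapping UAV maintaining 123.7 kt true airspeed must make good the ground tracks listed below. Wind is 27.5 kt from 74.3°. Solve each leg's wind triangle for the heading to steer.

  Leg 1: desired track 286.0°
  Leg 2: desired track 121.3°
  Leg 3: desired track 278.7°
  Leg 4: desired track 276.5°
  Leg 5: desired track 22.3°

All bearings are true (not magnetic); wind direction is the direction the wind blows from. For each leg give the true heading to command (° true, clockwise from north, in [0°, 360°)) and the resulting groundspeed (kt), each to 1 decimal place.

Leg 1: desired track 286.0°; wind correction +6.7° → command heading 292.7°, groundspeed 146.3 kt
Leg 2: desired track 121.3°; wind correction -9.4° → command heading 111.9°, groundspeed 103.3 kt
Leg 3: desired track 278.7°; wind correction +5.3° → command heading 284.0°, groundspeed 148.2 kt
Leg 4: desired track 276.5°; wind correction +4.8° → command heading 281.3°, groundspeed 148.7 kt
Leg 5: desired track 22.3°; wind correction +10.1° → command heading 32.4°, groundspeed 104.9 kt

Leg 1: heading=292.7°, groundspeed=146.3 kt
Leg 2: heading=111.9°, groundspeed=103.3 kt
Leg 3: heading=284.0°, groundspeed=148.2 kt
Leg 4: heading=281.3°, groundspeed=148.7 kt
Leg 5: heading=32.4°, groundspeed=104.9 kt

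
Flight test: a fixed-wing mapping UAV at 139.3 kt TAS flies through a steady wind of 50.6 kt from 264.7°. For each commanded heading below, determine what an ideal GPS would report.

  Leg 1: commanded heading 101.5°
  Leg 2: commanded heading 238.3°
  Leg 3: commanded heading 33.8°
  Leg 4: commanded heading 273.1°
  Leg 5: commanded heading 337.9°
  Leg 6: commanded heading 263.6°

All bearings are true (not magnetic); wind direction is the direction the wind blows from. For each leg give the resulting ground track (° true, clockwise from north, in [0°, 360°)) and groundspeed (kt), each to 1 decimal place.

Leg 1: track=97.0°, groundspeed=188.3 kt
Leg 2: track=224.8°, groundspeed=96.6 kt
Leg 3: track=46.7°, groundspeed=175.7 kt
Leg 4: track=277.8°, groundspeed=89.5 kt
Leg 5: track=359.1°, groundspeed=133.8 kt
Leg 6: track=263.0°, groundspeed=88.7 kt

Leg 1: heading 101.5°; drift -4.5° → track 97.0°, groundspeed 188.3 kt
Leg 2: heading 238.3°; drift -13.5° → track 224.8°, groundspeed 96.6 kt
Leg 3: heading 33.8°; drift +12.9° → track 46.7°, groundspeed 175.7 kt
Leg 4: heading 273.1°; drift +4.7° → track 277.8°, groundspeed 89.5 kt
Leg 5: heading 337.9°; drift +21.2° → track 359.1°, groundspeed 133.8 kt
Leg 6: heading 263.6°; drift -0.6° → track 263.0°, groundspeed 88.7 kt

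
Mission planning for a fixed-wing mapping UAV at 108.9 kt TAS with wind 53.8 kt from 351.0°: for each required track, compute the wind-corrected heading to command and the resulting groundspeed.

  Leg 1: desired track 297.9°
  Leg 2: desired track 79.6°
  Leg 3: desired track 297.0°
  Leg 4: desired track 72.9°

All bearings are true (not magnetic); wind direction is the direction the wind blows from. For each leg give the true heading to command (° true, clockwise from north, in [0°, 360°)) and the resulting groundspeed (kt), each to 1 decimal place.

Leg 1: desired track 297.9°; wind correction +23.3° → command heading 321.2°, groundspeed 67.7 kt
Leg 2: desired track 79.6°; wind correction -29.6° → command heading 50.0°, groundspeed 93.4 kt
Leg 3: desired track 297.0°; wind correction +23.6° → command heading 320.6°, groundspeed 68.2 kt
Leg 4: desired track 72.9°; wind correction -29.3° → command heading 43.6°, groundspeed 87.4 kt

Leg 1: heading=321.2°, groundspeed=67.7 kt
Leg 2: heading=50.0°, groundspeed=93.4 kt
Leg 3: heading=320.6°, groundspeed=68.2 kt
Leg 4: heading=43.6°, groundspeed=87.4 kt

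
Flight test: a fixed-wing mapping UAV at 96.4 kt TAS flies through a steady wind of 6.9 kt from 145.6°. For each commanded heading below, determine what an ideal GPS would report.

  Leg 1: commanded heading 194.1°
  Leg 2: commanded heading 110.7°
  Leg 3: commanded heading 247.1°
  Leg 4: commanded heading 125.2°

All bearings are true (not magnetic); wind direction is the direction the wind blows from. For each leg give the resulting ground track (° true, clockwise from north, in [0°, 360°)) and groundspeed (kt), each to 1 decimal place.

Leg 1: heading 194.1°; drift +3.2° → track 197.3°, groundspeed 92.0 kt
Leg 2: heading 110.7°; drift -2.5° → track 108.2°, groundspeed 90.8 kt
Leg 3: heading 247.1°; drift +4.0° → track 251.1°, groundspeed 98.0 kt
Leg 4: heading 125.2°; drift -1.5° → track 123.7°, groundspeed 90.0 kt

Leg 1: track=197.3°, groundspeed=92.0 kt
Leg 2: track=108.2°, groundspeed=90.8 kt
Leg 3: track=251.1°, groundspeed=98.0 kt
Leg 4: track=123.7°, groundspeed=90.0 kt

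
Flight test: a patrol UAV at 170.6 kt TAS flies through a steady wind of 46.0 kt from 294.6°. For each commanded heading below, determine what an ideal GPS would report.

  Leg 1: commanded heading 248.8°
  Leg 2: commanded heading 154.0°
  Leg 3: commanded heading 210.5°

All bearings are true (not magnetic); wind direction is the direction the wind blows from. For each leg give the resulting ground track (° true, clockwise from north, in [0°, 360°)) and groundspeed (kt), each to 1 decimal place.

Leg 1: heading 248.8°; drift -13.4° → track 235.4°, groundspeed 142.4 kt
Leg 2: heading 154.0°; drift -8.1° → track 145.9°, groundspeed 208.2 kt
Leg 3: heading 210.5°; drift -15.4° → track 195.1°, groundspeed 172.1 kt

Leg 1: track=235.4°, groundspeed=142.4 kt
Leg 2: track=145.9°, groundspeed=208.2 kt
Leg 3: track=195.1°, groundspeed=172.1 kt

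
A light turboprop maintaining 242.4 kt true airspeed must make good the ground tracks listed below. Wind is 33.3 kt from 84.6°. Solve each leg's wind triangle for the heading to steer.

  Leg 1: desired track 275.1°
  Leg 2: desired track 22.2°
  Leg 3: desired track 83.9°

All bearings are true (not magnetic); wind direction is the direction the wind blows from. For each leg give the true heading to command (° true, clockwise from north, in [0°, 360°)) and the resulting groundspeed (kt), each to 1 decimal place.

Leg 1: desired track 275.1°; wind correction +1.4° → command heading 276.5°, groundspeed 275.1 kt
Leg 2: desired track 22.2°; wind correction +7.0° → command heading 29.2°, groundspeed 225.2 kt
Leg 3: desired track 83.9°; wind correction +0.1° → command heading 84.0°, groundspeed 209.1 kt

Leg 1: heading=276.5°, groundspeed=275.1 kt
Leg 2: heading=29.2°, groundspeed=225.2 kt
Leg 3: heading=84.0°, groundspeed=209.1 kt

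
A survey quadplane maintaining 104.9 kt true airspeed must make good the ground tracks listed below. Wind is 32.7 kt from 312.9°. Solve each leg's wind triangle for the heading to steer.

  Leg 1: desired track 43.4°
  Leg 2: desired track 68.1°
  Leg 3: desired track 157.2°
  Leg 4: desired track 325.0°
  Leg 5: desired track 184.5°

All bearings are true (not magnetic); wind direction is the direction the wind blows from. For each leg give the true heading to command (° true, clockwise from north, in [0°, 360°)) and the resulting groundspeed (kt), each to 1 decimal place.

Leg 1: heading=25.2°, groundspeed=100.0 kt
Leg 2: heading=51.7°, groundspeed=114.6 kt
Leg 3: heading=164.6°, groundspeed=133.8 kt
Leg 4: heading=321.3°, groundspeed=72.7 kt
Leg 5: heading=198.6°, groundspeed=122.0 kt

Leg 1: desired track 43.4°; wind correction -18.2° → command heading 25.2°, groundspeed 100.0 kt
Leg 2: desired track 68.1°; wind correction -16.4° → command heading 51.7°, groundspeed 114.6 kt
Leg 3: desired track 157.2°; wind correction +7.4° → command heading 164.6°, groundspeed 133.8 kt
Leg 4: desired track 325.0°; wind correction -3.7° → command heading 321.3°, groundspeed 72.7 kt
Leg 5: desired track 184.5°; wind correction +14.1° → command heading 198.6°, groundspeed 122.0 kt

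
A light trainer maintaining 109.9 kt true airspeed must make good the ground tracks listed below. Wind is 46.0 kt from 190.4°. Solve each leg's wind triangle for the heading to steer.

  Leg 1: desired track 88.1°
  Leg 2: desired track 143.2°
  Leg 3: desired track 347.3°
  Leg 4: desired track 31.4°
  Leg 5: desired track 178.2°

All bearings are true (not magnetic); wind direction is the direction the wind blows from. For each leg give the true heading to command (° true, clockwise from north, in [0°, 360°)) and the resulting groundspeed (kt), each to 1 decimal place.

Leg 1: heading=112.2°, groundspeed=110.1 kt
Leg 2: heading=161.1°, groundspeed=73.3 kt
Leg 3: heading=337.8°, groundspeed=150.7 kt
Leg 4: heading=40.0°, groundspeed=151.6 kt
Leg 5: heading=183.3°, groundspeed=64.5 kt

Leg 1: desired track 88.1°; wind correction +24.1° → command heading 112.2°, groundspeed 110.1 kt
Leg 2: desired track 143.2°; wind correction +17.9° → command heading 161.1°, groundspeed 73.3 kt
Leg 3: desired track 347.3°; wind correction -9.5° → command heading 337.8°, groundspeed 150.7 kt
Leg 4: desired track 31.4°; wind correction +8.6° → command heading 40.0°, groundspeed 151.6 kt
Leg 5: desired track 178.2°; wind correction +5.1° → command heading 183.3°, groundspeed 64.5 kt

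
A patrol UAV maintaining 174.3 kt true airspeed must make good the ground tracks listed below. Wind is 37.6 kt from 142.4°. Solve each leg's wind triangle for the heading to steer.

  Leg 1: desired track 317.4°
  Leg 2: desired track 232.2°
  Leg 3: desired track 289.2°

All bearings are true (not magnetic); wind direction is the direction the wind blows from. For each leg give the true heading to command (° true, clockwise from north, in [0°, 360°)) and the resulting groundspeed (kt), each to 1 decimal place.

Leg 1: desired track 317.4°; wind correction -1.1° → command heading 316.3°, groundspeed 211.7 kt
Leg 2: desired track 232.2°; wind correction -12.5° → command heading 219.7°, groundspeed 170.1 kt
Leg 3: desired track 289.2°; wind correction -6.8° → command heading 282.4°, groundspeed 204.5 kt

Leg 1: heading=316.3°, groundspeed=211.7 kt
Leg 2: heading=219.7°, groundspeed=170.1 kt
Leg 3: heading=282.4°, groundspeed=204.5 kt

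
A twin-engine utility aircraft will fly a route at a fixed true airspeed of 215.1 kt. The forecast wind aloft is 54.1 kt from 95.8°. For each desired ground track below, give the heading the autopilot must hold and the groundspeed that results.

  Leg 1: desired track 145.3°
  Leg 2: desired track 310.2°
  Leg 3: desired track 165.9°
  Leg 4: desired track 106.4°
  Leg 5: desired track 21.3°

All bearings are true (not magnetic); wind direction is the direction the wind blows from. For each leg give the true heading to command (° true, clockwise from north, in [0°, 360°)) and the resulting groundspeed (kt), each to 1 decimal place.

Leg 1: heading=134.3°, groundspeed=176.0 kt
Leg 2: heading=318.4°, groundspeed=257.6 kt
Leg 3: heading=152.2°, groundspeed=190.6 kt
Leg 4: heading=103.7°, groundspeed=161.7 kt
Leg 5: heading=35.3°, groundspeed=194.2 kt

Leg 1: desired track 145.3°; wind correction -11.0° → command heading 134.3°, groundspeed 176.0 kt
Leg 2: desired track 310.2°; wind correction +8.2° → command heading 318.4°, groundspeed 257.6 kt
Leg 3: desired track 165.9°; wind correction -13.7° → command heading 152.2°, groundspeed 190.6 kt
Leg 4: desired track 106.4°; wind correction -2.7° → command heading 103.7°, groundspeed 161.7 kt
Leg 5: desired track 21.3°; wind correction +14.0° → command heading 35.3°, groundspeed 194.2 kt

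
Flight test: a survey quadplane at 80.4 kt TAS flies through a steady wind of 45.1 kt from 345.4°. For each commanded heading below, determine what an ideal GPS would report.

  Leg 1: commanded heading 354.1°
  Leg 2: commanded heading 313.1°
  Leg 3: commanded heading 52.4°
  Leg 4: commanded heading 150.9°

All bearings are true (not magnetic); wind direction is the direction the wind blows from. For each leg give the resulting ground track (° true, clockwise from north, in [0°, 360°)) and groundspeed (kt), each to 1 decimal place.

Leg 1: track=4.9°, groundspeed=36.5 kt
Leg 2: track=283.4°, groundspeed=48.7 kt
Leg 3: track=85.9°, groundspeed=75.3 kt
Leg 4: track=156.1°, groundspeed=124.6 kt

Leg 1: heading 354.1°; drift +10.8° → track 4.9°, groundspeed 36.5 kt
Leg 2: heading 313.1°; drift -29.7° → track 283.4°, groundspeed 48.7 kt
Leg 3: heading 52.4°; drift +33.5° → track 85.9°, groundspeed 75.3 kt
Leg 4: heading 150.9°; drift +5.2° → track 156.1°, groundspeed 124.6 kt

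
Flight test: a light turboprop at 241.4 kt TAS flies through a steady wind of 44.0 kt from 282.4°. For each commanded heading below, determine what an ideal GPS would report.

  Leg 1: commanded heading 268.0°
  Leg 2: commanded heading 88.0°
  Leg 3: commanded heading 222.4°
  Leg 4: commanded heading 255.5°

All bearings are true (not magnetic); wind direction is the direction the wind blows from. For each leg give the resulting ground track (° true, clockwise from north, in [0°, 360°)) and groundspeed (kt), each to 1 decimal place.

Leg 1: track=264.8°, groundspeed=199.1 kt
Leg 2: track=90.2°, groundspeed=284.2 kt
Leg 3: track=212.5°, groundspeed=222.7 kt
Leg 4: track=249.9°, groundspeed=203.1 kt

Leg 1: heading 268.0°; drift -3.2° → track 264.8°, groundspeed 199.1 kt
Leg 2: heading 88.0°; drift +2.2° → track 90.2°, groundspeed 284.2 kt
Leg 3: heading 222.4°; drift -9.9° → track 212.5°, groundspeed 222.7 kt
Leg 4: heading 255.5°; drift -5.6° → track 249.9°, groundspeed 203.1 kt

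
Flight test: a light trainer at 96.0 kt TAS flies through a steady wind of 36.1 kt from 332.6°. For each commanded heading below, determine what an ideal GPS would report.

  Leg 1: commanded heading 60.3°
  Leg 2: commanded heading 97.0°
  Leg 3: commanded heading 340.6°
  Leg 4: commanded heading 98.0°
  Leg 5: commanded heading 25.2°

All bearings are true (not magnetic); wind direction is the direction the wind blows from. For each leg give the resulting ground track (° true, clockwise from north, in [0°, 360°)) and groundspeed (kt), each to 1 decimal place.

Leg 1: track=81.2°, groundspeed=101.2 kt
Leg 2: track=111.4°, groundspeed=120.1 kt
Leg 3: track=345.4°, groundspeed=60.5 kt
Leg 4: track=112.1°, groundspeed=120.6 kt
Leg 5: track=46.4°, groundspeed=79.4 kt

Leg 1: heading 60.3°; drift +20.9° → track 81.2°, groundspeed 101.2 kt
Leg 2: heading 97.0°; drift +14.4° → track 111.4°, groundspeed 120.1 kt
Leg 3: heading 340.6°; drift +4.8° → track 345.4°, groundspeed 60.5 kt
Leg 4: heading 98.0°; drift +14.1° → track 112.1°, groundspeed 120.6 kt
Leg 5: heading 25.2°; drift +21.2° → track 46.4°, groundspeed 79.4 kt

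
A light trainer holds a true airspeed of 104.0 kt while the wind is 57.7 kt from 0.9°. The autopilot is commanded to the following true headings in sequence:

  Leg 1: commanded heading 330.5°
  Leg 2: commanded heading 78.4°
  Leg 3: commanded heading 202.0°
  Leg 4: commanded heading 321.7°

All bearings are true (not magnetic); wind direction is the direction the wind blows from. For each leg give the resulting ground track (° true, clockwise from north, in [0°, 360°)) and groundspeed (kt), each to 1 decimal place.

Leg 1: track=302.2°, groundspeed=61.6 kt
Leg 2: track=110.0°, groundspeed=107.5 kt
Leg 3: track=194.5°, groundspeed=159.2 kt
Leg 4: track=290.1°, groundspeed=69.6 kt

Leg 1: heading 330.5°; drift -28.3° → track 302.2°, groundspeed 61.6 kt
Leg 2: heading 78.4°; drift +31.6° → track 110.0°, groundspeed 107.5 kt
Leg 3: heading 202.0°; drift -7.5° → track 194.5°, groundspeed 159.2 kt
Leg 4: heading 321.7°; drift -31.6° → track 290.1°, groundspeed 69.6 kt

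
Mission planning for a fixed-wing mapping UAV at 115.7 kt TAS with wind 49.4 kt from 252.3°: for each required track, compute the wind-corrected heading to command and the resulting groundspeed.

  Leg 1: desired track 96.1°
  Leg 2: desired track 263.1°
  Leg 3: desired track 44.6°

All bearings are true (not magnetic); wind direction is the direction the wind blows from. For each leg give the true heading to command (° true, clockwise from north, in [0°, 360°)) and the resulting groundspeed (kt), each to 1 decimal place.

Leg 1: heading=106.0°, groundspeed=159.2 kt
Leg 2: heading=258.5°, groundspeed=66.8 kt
Leg 3: heading=33.2°, groundspeed=157.1 kt

Leg 1: desired track 96.1°; wind correction +9.9° → command heading 106.0°, groundspeed 159.2 kt
Leg 2: desired track 263.1°; wind correction -4.6° → command heading 258.5°, groundspeed 66.8 kt
Leg 3: desired track 44.6°; wind correction -11.4° → command heading 33.2°, groundspeed 157.1 kt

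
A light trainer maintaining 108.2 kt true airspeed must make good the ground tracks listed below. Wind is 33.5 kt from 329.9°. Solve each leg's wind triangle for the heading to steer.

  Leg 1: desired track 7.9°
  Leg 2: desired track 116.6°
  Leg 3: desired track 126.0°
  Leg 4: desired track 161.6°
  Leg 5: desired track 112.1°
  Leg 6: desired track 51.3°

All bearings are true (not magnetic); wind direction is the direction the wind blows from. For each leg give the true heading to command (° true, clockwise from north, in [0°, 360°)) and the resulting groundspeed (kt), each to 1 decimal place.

Leg 1: desired track 7.9°; wind correction -11.0° → command heading 356.9°, groundspeed 79.8 kt
Leg 2: desired track 116.6°; wind correction -9.8° → command heading 106.8°, groundspeed 134.6 kt
Leg 3: desired track 126.0°; wind correction -7.2° → command heading 118.8°, groundspeed 138.0 kt
Leg 4: desired track 161.6°; wind correction +3.6° → command heading 165.2°, groundspeed 140.8 kt
Leg 5: desired track 112.1°; wind correction -10.9° → command heading 101.2°, groundspeed 132.7 kt
Leg 6: desired track 51.3°; wind correction -17.8° → command heading 33.5°, groundspeed 98.0 kt

Leg 1: heading=356.9°, groundspeed=79.8 kt
Leg 2: heading=106.8°, groundspeed=134.6 kt
Leg 3: heading=118.8°, groundspeed=138.0 kt
Leg 4: heading=165.2°, groundspeed=140.8 kt
Leg 5: heading=101.2°, groundspeed=132.7 kt
Leg 6: heading=33.5°, groundspeed=98.0 kt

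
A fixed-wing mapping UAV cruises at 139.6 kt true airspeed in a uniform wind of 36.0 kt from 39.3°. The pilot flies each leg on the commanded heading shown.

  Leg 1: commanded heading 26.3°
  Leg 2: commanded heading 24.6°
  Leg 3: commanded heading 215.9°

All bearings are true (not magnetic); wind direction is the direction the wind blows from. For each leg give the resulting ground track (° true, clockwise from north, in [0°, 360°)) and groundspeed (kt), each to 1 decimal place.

Leg 1: heading 26.3°; drift -4.4° → track 21.9°, groundspeed 104.8 kt
Leg 2: heading 24.6°; drift -5.0° → track 19.6°, groundspeed 105.2 kt
Leg 3: heading 215.9°; drift +0.7° → track 216.6°, groundspeed 175.5 kt

Leg 1: track=21.9°, groundspeed=104.8 kt
Leg 2: track=19.6°, groundspeed=105.2 kt
Leg 3: track=216.6°, groundspeed=175.5 kt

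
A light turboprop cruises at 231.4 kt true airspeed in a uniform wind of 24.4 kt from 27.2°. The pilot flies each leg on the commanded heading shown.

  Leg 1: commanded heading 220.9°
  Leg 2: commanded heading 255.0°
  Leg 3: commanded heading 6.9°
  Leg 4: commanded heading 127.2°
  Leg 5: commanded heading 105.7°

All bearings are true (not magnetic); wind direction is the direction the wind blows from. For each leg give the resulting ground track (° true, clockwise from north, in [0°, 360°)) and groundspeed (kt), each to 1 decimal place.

Leg 1: track=219.6°, groundspeed=255.2 kt
Leg 2: track=250.8°, groundspeed=248.4 kt
Leg 3: track=4.6°, groundspeed=208.7 kt
Leg 4: track=133.0°, groundspeed=236.9 kt
Leg 5: track=111.7°, groundspeed=227.8 kt

Leg 1: heading 220.9°; drift -1.3° → track 219.6°, groundspeed 255.2 kt
Leg 2: heading 255.0°; drift -4.2° → track 250.8°, groundspeed 248.4 kt
Leg 3: heading 6.9°; drift -2.3° → track 4.6°, groundspeed 208.7 kt
Leg 4: heading 127.2°; drift +5.8° → track 133.0°, groundspeed 236.9 kt
Leg 5: heading 105.7°; drift +6.0° → track 111.7°, groundspeed 227.8 kt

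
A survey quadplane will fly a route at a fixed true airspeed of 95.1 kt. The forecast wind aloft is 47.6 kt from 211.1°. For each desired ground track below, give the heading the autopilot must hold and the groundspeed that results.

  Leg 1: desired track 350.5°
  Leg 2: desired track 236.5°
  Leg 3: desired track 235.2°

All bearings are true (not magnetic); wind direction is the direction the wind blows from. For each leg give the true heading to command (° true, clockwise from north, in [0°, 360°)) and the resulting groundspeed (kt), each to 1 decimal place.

Leg 1: heading=331.5°, groundspeed=126.1 kt
Leg 2: heading=224.1°, groundspeed=49.9 kt
Leg 3: heading=223.4°, groundspeed=49.6 kt

Leg 1: desired track 350.5°; wind correction -19.0° → command heading 331.5°, groundspeed 126.1 kt
Leg 2: desired track 236.5°; wind correction -12.4° → command heading 224.1°, groundspeed 49.9 kt
Leg 3: desired track 235.2°; wind correction -11.8° → command heading 223.4°, groundspeed 49.6 kt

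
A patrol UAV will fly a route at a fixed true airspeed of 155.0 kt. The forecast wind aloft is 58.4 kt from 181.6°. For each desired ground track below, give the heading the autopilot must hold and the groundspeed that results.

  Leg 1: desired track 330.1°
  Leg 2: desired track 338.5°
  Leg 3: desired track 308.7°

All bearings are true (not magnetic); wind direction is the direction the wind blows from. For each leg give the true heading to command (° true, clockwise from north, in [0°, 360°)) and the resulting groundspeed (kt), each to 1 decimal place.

Leg 1: heading=318.7°, groundspeed=201.8 kt
Leg 2: heading=330.0°, groundspeed=207.0 kt
Leg 3: heading=291.2°, groundspeed=183.1 kt

Leg 1: desired track 330.1°; wind correction -11.4° → command heading 318.7°, groundspeed 201.8 kt
Leg 2: desired track 338.5°; wind correction -8.5° → command heading 330.0°, groundspeed 207.0 kt
Leg 3: desired track 308.7°; wind correction -17.5° → command heading 291.2°, groundspeed 183.1 kt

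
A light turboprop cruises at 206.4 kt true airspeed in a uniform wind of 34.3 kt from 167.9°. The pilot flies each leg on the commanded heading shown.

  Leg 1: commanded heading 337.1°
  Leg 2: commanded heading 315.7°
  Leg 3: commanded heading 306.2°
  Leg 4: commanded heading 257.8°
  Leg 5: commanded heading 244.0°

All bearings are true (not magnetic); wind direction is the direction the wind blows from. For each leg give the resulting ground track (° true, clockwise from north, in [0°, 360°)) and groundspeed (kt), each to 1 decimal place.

Leg 1: heading 337.1°; drift +1.5° → track 338.6°, groundspeed 240.2 kt
Leg 2: heading 315.7°; drift +4.4° → track 320.1°, groundspeed 236.1 kt
Leg 3: heading 306.2°; drift +5.6° → track 311.8°, groundspeed 233.1 kt
Leg 4: heading 257.8°; drift +9.4° → track 267.2°, groundspeed 209.2 kt
Leg 5: heading 244.0°; drift +9.5° → track 253.5°, groundspeed 200.9 kt

Leg 1: track=338.6°, groundspeed=240.2 kt
Leg 2: track=320.1°, groundspeed=236.1 kt
Leg 3: track=311.8°, groundspeed=233.1 kt
Leg 4: track=267.2°, groundspeed=209.2 kt
Leg 5: track=253.5°, groundspeed=200.9 kt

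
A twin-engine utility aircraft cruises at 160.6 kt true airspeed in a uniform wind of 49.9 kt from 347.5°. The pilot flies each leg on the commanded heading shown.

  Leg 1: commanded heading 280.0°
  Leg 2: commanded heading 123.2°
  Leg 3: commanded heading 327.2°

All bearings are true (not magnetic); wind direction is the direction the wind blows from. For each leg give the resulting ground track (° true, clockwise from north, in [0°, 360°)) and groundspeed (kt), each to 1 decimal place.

Leg 1: track=262.0°, groundspeed=148.8 kt
Leg 2: track=133.3°, groundspeed=199.4 kt
Leg 3: track=318.6°, groundspeed=115.1 kt

Leg 1: heading 280.0°; drift -18.0° → track 262.0°, groundspeed 148.8 kt
Leg 2: heading 123.2°; drift +10.1° → track 133.3°, groundspeed 199.4 kt
Leg 3: heading 327.2°; drift -8.6° → track 318.6°, groundspeed 115.1 kt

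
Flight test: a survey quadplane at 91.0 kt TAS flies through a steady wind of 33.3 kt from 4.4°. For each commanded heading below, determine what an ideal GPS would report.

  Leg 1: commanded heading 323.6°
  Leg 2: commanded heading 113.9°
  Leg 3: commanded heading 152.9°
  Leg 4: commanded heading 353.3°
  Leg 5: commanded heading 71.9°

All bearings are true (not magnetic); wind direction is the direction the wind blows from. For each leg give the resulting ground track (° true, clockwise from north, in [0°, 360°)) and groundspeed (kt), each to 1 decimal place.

Leg 1: track=305.3°, groundspeed=69.3 kt
Leg 2: track=131.0°, groundspeed=106.8 kt
Leg 3: track=161.2°, groundspeed=120.7 kt
Leg 4: track=347.0°, groundspeed=58.7 kt
Leg 5: track=93.4°, groundspeed=84.1 kt

Leg 1: heading 323.6°; drift -18.3° → track 305.3°, groundspeed 69.3 kt
Leg 2: heading 113.9°; drift +17.1° → track 131.0°, groundspeed 106.8 kt
Leg 3: heading 152.9°; drift +8.3° → track 161.2°, groundspeed 120.7 kt
Leg 4: heading 353.3°; drift -6.3° → track 347.0°, groundspeed 58.7 kt
Leg 5: heading 71.9°; drift +21.5° → track 93.4°, groundspeed 84.1 kt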